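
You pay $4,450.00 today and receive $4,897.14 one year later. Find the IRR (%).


Formula: IRR = C1/C0 - 1
Substituting: IRR = $4,897.14 / $4,450.00 - 1
Ratio: 1.100481 - 1 = 0.100481
IRR = 10.0481%

10.0481%


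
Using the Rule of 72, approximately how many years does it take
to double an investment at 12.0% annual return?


Formula: Years ≈ 72 / r
Substituting: Years ≈ 72 / 12.0
Years ≈ 6.0

6.0 years


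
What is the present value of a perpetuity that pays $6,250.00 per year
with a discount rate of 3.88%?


Formula: PV = C / r
Substituting: PV = $6,250.00 / 0.0388
PV = $161,082.47

$161,082.47


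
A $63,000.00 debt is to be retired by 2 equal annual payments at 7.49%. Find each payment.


Formula: PMT = PV * r / (1 - (1+r)^(-n))
Denominator: 1 - (1 + 0.0749)^(-2) = 0.134506
Numerator: $63,000.00 * 0.0749 = 4718.7
PMT = 4718.7 / 0.134506 = $35,081.61

$35,081.61


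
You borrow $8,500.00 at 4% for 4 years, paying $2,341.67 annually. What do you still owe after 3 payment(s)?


Formula: Balance = PV*(1+r)^k - PMT*((1+r)^k - 1)/r
Growth: (1 + 0.04)^3 = 1.124864
Accumulated factor: ((1+r)^k - 1)/r = 3.1216
Balance = $8,500.00 * 1.124864 - $2,341.67 * 3.1216
Balance = $2,251.59

$2,251.59


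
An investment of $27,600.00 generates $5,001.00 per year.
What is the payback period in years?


Formula: Payback = investment / annual cash flow
Substituting: Payback = $27,600.00 / $5,001.00
Payback = 5.5189 years

5.5189 years


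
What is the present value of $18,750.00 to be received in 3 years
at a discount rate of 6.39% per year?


Formula: PV = FV / (1 + r)^n
Substituting: PV = $18,750.00 / (1 + 0.0639)^3
Discount factor: (1.0639)^3 = 1.204211
PV = $18,750.00 / 1.204211 = $15,570.37

$15,570.37


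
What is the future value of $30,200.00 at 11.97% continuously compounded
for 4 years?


Formula: FV = P * e^(r*t)
Exponent: r*t = 0.1197 * 4 = 0.4788
e^(0.4788) = 1.614136
FV = $30,200.00 * 1.614136 = $48,746.92

$48,746.92


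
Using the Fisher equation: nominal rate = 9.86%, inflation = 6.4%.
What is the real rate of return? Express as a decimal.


Formula: (1 + r_real) = (1 + r_nom) / (1 + inflation)
Substituting: (1 + r_real) = 1.0986 / 1.064
(1 + r_real) = 1.032519
r_real = 1.032519 - 1 = 0.032519

0.032519


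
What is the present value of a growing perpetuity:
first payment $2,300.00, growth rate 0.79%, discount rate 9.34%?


Formula: PV = C / (r - g)
Spread: r - g = 0.0934 - 0.0079 = 0.0855
Substituting: PV = $2,300.00 / 0.0855
PV = $26,900.58

$26,900.58


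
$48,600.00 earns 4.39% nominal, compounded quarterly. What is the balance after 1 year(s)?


Formula: FV = P * (1 + r/m)^(m*t)
Period rate: r/m = 0.0439 / 4 = 0.010975
Total periods: m*t = 4 * 1 = 4
Growth factor: (1 + 0.010975)^4 = 1.044628
FV = $48,600.00 * 1.044628 = $50,768.92

$50,768.92


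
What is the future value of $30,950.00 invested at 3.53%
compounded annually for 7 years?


Formula: FV = P * (1 + r)^n
Substituting: FV = $30,950.00 * (1 + 0.0353)^7
Growth factor: (1.0353)^7 = 1.274863
FV = $30,950.00 * 1.274863 = $39,457.01

$39,457.01


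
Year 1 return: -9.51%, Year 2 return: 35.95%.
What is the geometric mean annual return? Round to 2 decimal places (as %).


Formula: Geometric mean = ((1+r1)*(1+r2))^(1/2) - 1
Product: (1 + -0.0951) * (1 + 0.3595) = 0.9049 * 1.3595 = 1.230212
Square root: 1.230212^0.5 = 1.109149
Geometric mean = 1.109149 - 1 = 0.109149
As percentage: 10.91%

10.91%


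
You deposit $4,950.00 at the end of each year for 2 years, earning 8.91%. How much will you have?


Formula: FV = PMT * ((1+r)^n - 1) / r
Growth factor: (1 + 0.0891)^2 = 1.186139
Numerator: 1.186139 - 1 = 0.186139
FV = $4,950.00 * 0.186139 / 0.0891 = $10,341.05

$10,341.05


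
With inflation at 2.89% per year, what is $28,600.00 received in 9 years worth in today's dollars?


Formula: Real value = nominal / (1 + inflation)^years
Price level: (1 + 0.0289)^9 = 1.292286
Real value = $28,600.00 / 1.292286 = $22,131.33

$22,131.33


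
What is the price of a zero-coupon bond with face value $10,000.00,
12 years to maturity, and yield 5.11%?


Formula: Price = FV / (1 + r)^n
Substituting: Price = $10,000.00 / (1 + 0.0511)^12
Discount factor: (1.0511)^12 = 1.818563
Price = $10,000.00 / 1.818563 = $5,498.85

$5,498.85


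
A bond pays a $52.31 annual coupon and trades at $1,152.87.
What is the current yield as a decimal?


Formula: Current yield = annual coupon / price
Substituting: CY = $52.31 / $1,152.87
CY = 0.045374

0.045374


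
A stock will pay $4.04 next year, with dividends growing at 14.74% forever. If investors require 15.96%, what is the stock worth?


Formula: P = D1 / (r - g)
Spread: r - g = 0.1596 - 0.1474 = 0.0122
Substituting: P = $4.04 / 0.0122
P = $331.15

$331.15


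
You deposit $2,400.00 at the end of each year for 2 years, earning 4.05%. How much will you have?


Formula: FV = PMT * ((1+r)^n - 1) / r
Growth factor: (1 + 0.0405)^2 = 1.08264
Numerator: 1.08264 - 1 = 0.08264
FV = $2,400.00 * 0.08264 / 0.0405 = $4,897.20

$4,897.20


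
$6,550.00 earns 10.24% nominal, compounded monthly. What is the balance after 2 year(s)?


Formula: FV = P * (1 + r/m)^(m*t)
Period rate: r/m = 0.1024 / 12 = 0.008533
Total periods: m*t = 12 * 2 = 24
Growth factor: (1 + 0.008533)^24 = 1.226214
FV = $6,550.00 * 1.226214 = $8,031.70

$8,031.70


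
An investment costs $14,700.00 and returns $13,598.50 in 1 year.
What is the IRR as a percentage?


Formula: IRR = C1/C0 - 1
Substituting: IRR = $13,598.50 / $14,700.00 - 1
Ratio: 0.925068 - 1 = -0.074932
IRR = -7.4932%

-7.4932%


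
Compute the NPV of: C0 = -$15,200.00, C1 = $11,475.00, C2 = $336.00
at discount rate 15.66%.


Formula: NPV = C0 + C1/(1+r) + C2/(1+r)^2
Discount C1: $11,475.00 / (1 + 0.1566) = $9,921.32
Discount C2: $336.00 / (1 + 0.1566)^2 = $251.17
NPV = -$15,200.00 + $9,921.32 + $251.17 = -$5,027.51

-$5,027.51


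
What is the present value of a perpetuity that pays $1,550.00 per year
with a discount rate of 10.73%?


Formula: PV = C / r
Substituting: PV = $1,550.00 / 0.1073
PV = $14,445.48

$14,445.48


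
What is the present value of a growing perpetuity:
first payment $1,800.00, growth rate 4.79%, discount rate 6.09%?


Formula: PV = C / (r - g)
Spread: r - g = 0.0609 - 0.0479 = 0.013
Substituting: PV = $1,800.00 / 0.013
PV = $138,461.54

$138,461.54


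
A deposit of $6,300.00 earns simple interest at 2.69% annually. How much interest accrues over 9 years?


Formula: I = P * r * t
Substituting: I = $6,300.00 * 0.0269 * 9
Step: I = $6,300.00 * 0.2421
I = $1,525.23

$1,525.23


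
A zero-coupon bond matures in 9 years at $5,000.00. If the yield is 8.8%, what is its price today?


Formula: Price = FV / (1 + r)^n
Substituting: Price = $5,000.00 / (1 + 0.088)^9
Discount factor: (1.088)^9 = 2.136289
Price = $5,000.00 / 2.136289 = $2,340.51

$2,340.51


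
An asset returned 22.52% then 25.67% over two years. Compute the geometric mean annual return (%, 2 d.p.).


Formula: Geometric mean = ((1+r1)*(1+r2))^(1/2) - 1
Product: (1 + 0.2252) * (1 + 0.2567) = 1.2252 * 1.2567 = 1.539709
Square root: 1.539709^0.5 = 1.24085
Geometric mean = 1.24085 - 1 = 0.24085
As percentage: 24.09%

24.09%


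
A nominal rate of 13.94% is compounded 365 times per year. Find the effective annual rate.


Formula: EAR = (1 + r/m)^m - 1
Period rate: r/m = 0.1394 / 365 = 0.000382
Compounding: (1 + 0.000382)^365 = 1.149553
EAR = 1.149553 - 1 = 0.149553

0.149553


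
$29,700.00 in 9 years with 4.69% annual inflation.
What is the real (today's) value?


Formula: Real value = nominal / (1 + inflation)^years
Price level: (1 + 0.0469)^9 = 1.510591
Real value = $29,700.00 / 1.510591 = $19,661.18

$19,661.18


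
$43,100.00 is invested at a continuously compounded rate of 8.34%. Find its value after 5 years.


Formula: FV = P * e^(r*t)
Exponent: r*t = 0.0834 * 5 = 0.417
e^(0.417) = 1.517403
FV = $43,100.00 * 1.517403 = $65,400.05

$65,400.05


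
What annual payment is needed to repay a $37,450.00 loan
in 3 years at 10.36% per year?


Formula: PMT = PV * r / (1 - (1+r)^(-n))
Denominator: 1 - (1 + 0.1036)^(-3) = 0.256014
Numerator: $37,450.00 * 0.1036 = 3879.82
PMT = 3879.82 / 0.256014 = $15,154.73

$15,154.73


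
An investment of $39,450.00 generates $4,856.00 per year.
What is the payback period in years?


Formula: Payback = investment / annual cash flow
Substituting: Payback = $39,450.00 / $4,856.00
Payback = 8.124 years

8.124 years


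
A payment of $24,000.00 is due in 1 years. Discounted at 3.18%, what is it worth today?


Formula: PV = FV / (1 + r)^n
Substituting: PV = $24,000.00 / (1 + 0.0318)^1
Discount factor: (1.0318)^1 = 1.0318
PV = $24,000.00 / 1.0318 = $23,260.32

$23,260.32


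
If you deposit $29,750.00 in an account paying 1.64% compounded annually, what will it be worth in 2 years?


Formula: FV = P * (1 + r)^n
Substituting: FV = $29,750.00 * (1 + 0.0164)^2
Growth factor: (1.0164)^2 = 1.033069
FV = $29,750.00 * 1.033069 = $30,733.80

$30,733.80


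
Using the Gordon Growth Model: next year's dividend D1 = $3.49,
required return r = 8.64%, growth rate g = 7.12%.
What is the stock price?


Formula: P = D1 / (r - g)
Spread: r - g = 0.0864 - 0.0712 = 0.0152
Substituting: P = $3.49 / 0.0152
P = $229.61

$229.61


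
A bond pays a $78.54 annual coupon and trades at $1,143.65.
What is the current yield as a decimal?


Formula: Current yield = annual coupon / price
Substituting: CY = $78.54 / $1,143.65
CY = 0.068675

0.068675


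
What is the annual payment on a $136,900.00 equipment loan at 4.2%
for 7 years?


Formula: PMT = PV * r / (1 - (1+r)^(-n))
Denominator: 1 - (1 + 0.042)^(-7) = 0.250234
Numerator: $136,900.00 * 0.042 = 5749.8
PMT = 5749.8 / 0.250234 = $22,977.73

$22,977.73


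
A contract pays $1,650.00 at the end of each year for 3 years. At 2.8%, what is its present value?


Formula: PV = PMT * (1 - (1+r)^(-n)) / r
Discount factor: (1 + 0.028)^(-3) = 0.920493
Bracket: 1 - 0.920493 = 0.079507
PV = $1,650.00 * 0.079507 / 0.028 = $4,685.21

$4,685.21


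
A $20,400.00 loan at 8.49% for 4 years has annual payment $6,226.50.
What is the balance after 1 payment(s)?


Formula: Balance = PV*(1+r)^k - PMT*((1+r)^k - 1)/r
Growth: (1 + 0.0849)^1 = 1.0849
Accumulated factor: ((1+r)^k - 1)/r = 1.0
Balance = $20,400.00 * 1.0849 - $6,226.50 * 1.0
Balance = $15,905.46

$15,905.46


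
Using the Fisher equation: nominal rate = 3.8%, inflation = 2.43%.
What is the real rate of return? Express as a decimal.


Formula: (1 + r_real) = (1 + r_nom) / (1 + inflation)
Substituting: (1 + r_real) = 1.038 / 1.0243
(1 + r_real) = 1.013375
r_real = 1.013375 - 1 = 0.013375

0.013375


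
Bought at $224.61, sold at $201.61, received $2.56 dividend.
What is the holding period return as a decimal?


Formula: HPR = (P1 - P0 + D) / P0
Gain: $201.61 - $224.61 + $2.56 = -$20.44
HPR = -$20.44 / $224.61 = -0.091

-0.091


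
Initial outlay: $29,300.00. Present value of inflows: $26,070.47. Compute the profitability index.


Formula: PI = PV(cash flows) / initial investment
Substituting: PI = $26,070.47 / $29,300.00
PI = 0.8898

0.8898


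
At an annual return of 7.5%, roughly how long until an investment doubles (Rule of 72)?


Formula: Years ≈ 72 / r
Substituting: Years ≈ 72 / 7.5
Years ≈ 9.6

9.6 years


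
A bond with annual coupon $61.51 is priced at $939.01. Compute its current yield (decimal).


Formula: Current yield = annual coupon / price
Substituting: CY = $61.51 / $939.01
CY = 0.065505

0.065505


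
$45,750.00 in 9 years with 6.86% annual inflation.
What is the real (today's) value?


Formula: Real value = nominal / (1 + inflation)^years
Price level: (1 + 0.0686)^9 = 1.816923
Real value = $45,750.00 / 1.816923 = $25,179.93

$25,179.93


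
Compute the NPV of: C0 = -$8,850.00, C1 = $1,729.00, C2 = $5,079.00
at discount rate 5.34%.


Formula: NPV = C0 + C1/(1+r) + C2/(1+r)^2
Discount C1: $1,729.00 / (1 + 0.0534) = $1,641.35
Discount C2: $5,079.00 / (1 + 0.0534)^2 = $4,577.11
NPV = -$8,850.00 + $1,641.35 + $4,577.11 = -$2,631.54

-$2,631.54


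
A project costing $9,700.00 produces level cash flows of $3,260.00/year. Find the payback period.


Formula: Payback = investment / annual cash flow
Substituting: Payback = $9,700.00 / $3,260.00
Payback = 2.9755 years

2.9755 years


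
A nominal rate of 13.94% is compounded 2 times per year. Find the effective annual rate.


Formula: EAR = (1 + r/m)^m - 1
Period rate: r/m = 0.1394 / 2 = 0.0697
Compounding: (1 + 0.0697)^2 = 1.144258
EAR = 1.144258 - 1 = 0.144258

0.144258


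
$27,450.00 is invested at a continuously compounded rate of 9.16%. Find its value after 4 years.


Formula: FV = P * e^(r*t)
Exponent: r*t = 0.0916 * 4 = 0.3664
e^(0.3664) = 1.442532
FV = $27,450.00 * 1.442532 = $39,597.51

$39,597.51


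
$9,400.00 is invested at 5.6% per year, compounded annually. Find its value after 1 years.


Formula: FV = P * (1 + r)^n
Substituting: FV = $9,400.00 * (1 + 0.056)^1
Growth factor: (1.056)^1 = 1.056
FV = $9,400.00 * 1.056 = $9,926.40

$9,926.40


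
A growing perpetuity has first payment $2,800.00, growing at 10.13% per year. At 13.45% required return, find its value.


Formula: PV = C / (r - g)
Spread: r - g = 0.1345 - 0.1013 = 0.0332
Substituting: PV = $2,800.00 / 0.0332
PV = $84,337.35

$84,337.35


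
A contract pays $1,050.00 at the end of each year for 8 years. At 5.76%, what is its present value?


Formula: PV = PMT * (1 - (1+r)^(-n)) / r
Discount factor: (1 + 0.0576)^(-8) = 0.638893
Bracket: 1 - 0.638893 = 0.361107
PV = $1,050.00 * 0.361107 / 0.0576 = $6,582.67

$6,582.67


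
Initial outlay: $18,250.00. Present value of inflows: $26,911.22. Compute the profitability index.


Formula: PI = PV(cash flows) / initial investment
Substituting: PI = $26,911.22 / $18,250.00
PI = 1.4746

1.4746


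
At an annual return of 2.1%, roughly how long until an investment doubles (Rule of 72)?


Formula: Years ≈ 72 / r
Substituting: Years ≈ 72 / 2.1
Years ≈ 34.3

34.3 years


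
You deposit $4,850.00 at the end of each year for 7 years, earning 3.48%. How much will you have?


Formula: FV = PMT * ((1+r)^n - 1) / r
Growth factor: (1 + 0.0348)^7 = 1.270559
Numerator: 1.270559 - 1 = 0.270559
FV = $4,850.00 * 0.270559 / 0.0348 = $37,707.26

$37,707.26


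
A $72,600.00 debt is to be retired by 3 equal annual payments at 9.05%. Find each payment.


Formula: PMT = PV * r / (1 - (1+r)^(-n))
Denominator: 1 - (1 + 0.0905)^(-3) = 0.228878
Numerator: $72,600.00 * 0.0905 = 6570.3
PMT = 6570.3 / 0.228878 = $28,706.54

$28,706.54


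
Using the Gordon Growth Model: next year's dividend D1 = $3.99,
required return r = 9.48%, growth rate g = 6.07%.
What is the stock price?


Formula: P = D1 / (r - g)
Spread: r - g = 0.0948 - 0.0607 = 0.0341
Substituting: P = $3.99 / 0.0341
P = $117.01

$117.01


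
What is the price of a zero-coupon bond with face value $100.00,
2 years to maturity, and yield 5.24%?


Formula: Price = FV / (1 + r)^n
Substituting: Price = $100.00 / (1 + 0.0524)^2
Discount factor: (1.0524)^2 = 1.107546
Price = $100.00 / 1.107546 = $90.29

$90.29


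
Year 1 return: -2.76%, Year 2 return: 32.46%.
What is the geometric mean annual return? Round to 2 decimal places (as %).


Formula: Geometric mean = ((1+r1)*(1+r2))^(1/2) - 1
Product: (1 + -0.0276) * (1 + 0.3246) = 0.9724 * 1.3246 = 1.288041
Square root: 1.288041^0.5 = 1.134919
Geometric mean = 1.134919 - 1 = 0.134919
As percentage: 13.49%

13.49%


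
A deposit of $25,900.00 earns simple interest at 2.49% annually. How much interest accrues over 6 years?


Formula: I = P * r * t
Substituting: I = $25,900.00 * 0.0249 * 6
Step: I = $25,900.00 * 0.1494
I = $3,869.46

$3,869.46


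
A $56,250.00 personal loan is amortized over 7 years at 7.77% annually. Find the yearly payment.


Formula: PMT = PV * r / (1 - (1+r)^(-n))
Denominator: 1 - (1 + 0.0777)^(-7) = 0.407737
Numerator: $56,250.00 * 0.0777 = 4370.625
PMT = 4370.625 / 0.407737 = $10,719.23

$10,719.23


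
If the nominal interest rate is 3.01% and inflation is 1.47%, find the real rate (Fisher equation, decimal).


Formula: (1 + r_real) = (1 + r_nom) / (1 + inflation)
Substituting: (1 + r_real) = 1.0301 / 1.0147
(1 + r_real) = 1.015177
r_real = 1.015177 - 1 = 0.015177

0.015177


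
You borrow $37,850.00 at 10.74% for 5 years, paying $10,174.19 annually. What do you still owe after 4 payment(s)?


Formula: Balance = PV*(1+r)^k - PMT*((1+r)^k - 1)/r
Growth: (1 + 0.1074)^4 = 1.503897
Accumulated factor: ((1+r)^k - 1)/r = 4.691778
Balance = $37,850.00 * 1.503897 - $10,174.19 * 4.691778
Balance = $9,187.46

$9,187.46


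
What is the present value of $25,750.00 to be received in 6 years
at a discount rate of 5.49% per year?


Formula: PV = FV / (1 + r)^n
Substituting: PV = $25,750.00 / (1 + 0.0549)^6
Discount factor: (1.0549)^6 = 1.378059
PV = $25,750.00 / 1.378059 = $18,685.70

$18,685.70


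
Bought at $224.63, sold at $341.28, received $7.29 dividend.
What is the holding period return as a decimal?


Formula: HPR = (P1 - P0 + D) / P0
Gain: $341.28 - $224.63 + $7.29 = $123.94
HPR = $123.94 / $224.63 = 0.5518

0.5518


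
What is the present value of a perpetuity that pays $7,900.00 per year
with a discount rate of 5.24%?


Formula: PV = C / r
Substituting: PV = $7,900.00 / 0.0524
PV = $150,763.36

$150,763.36


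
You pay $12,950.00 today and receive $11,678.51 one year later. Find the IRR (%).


Formula: IRR = C1/C0 - 1
Substituting: IRR = $11,678.51 / $12,950.00 - 1
Ratio: 0.901815 - 1 = -0.098185
IRR = -9.8185%

-9.8185%


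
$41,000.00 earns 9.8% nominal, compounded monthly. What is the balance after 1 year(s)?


Formula: FV = P * (1 + r/m)^(m*t)
Period rate: r/m = 0.098 / 12 = 0.008167
Total periods: m*t = 12 * 1 = 12
Growth factor: (1 + 0.008167)^12 = 1.102524
FV = $41,000.00 * 1.102524 = $45,203.48

$45,203.48


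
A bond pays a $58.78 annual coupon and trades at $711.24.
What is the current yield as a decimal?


Formula: Current yield = annual coupon / price
Substituting: CY = $58.78 / $711.24
CY = 0.082644

0.082644


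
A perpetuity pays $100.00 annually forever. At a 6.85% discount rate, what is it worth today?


Formula: PV = C / r
Substituting: PV = $100.00 / 0.0685
PV = $1,459.85

$1,459.85


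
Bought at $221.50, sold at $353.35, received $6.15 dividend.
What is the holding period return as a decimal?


Formula: HPR = (P1 - P0 + D) / P0
Gain: $353.35 - $221.50 + $6.15 = $138.00
HPR = $138.00 / $221.50 = 0.623

0.623


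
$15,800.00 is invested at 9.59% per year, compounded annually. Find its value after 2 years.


Formula: FV = P * (1 + r)^n
Substituting: FV = $15,800.00 * (1 + 0.0959)^2
Growth factor: (1.0959)^2 = 1.200997
FV = $15,800.00 * 1.200997 = $18,975.75

$18,975.75


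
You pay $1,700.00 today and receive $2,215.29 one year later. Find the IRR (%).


Formula: IRR = C1/C0 - 1
Substituting: IRR = $2,215.29 / $1,700.00 - 1
Ratio: 1.303112 - 1 = 0.303112
IRR = 30.3112%

30.3112%


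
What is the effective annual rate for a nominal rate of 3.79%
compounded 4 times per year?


Formula: EAR = (1 + r/m)^m - 1
Period rate: r/m = 0.0379 / 4 = 0.009475
Compounding: (1 + 0.009475)^4 = 1.038442
EAR = 1.038442 - 1 = 0.038442

0.038442


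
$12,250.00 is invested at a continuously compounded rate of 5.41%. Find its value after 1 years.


Formula: FV = P * e^(r*t)
Exponent: r*t = 0.0541 * 1 = 0.0541
e^(0.0541) = 1.05559
FV = $12,250.00 * 1.05559 = $12,930.98

$12,930.98


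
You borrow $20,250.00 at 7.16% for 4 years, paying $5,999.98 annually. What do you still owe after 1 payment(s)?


Formula: Balance = PV*(1+r)^k - PMT*((1+r)^k - 1)/r
Growth: (1 + 0.0716)^1 = 1.0716
Accumulated factor: ((1+r)^k - 1)/r = 1.0
Balance = $20,250.00 * 1.0716 - $5,999.98 * 1.0
Balance = $15,699.92

$15,699.92


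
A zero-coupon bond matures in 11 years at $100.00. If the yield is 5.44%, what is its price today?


Formula: Price = FV / (1 + r)^n
Substituting: Price = $100.00 / (1 + 0.0544)^11
Discount factor: (1.0544)^11 = 1.790851
Price = $100.00 / 1.790851 = $55.84

$55.84


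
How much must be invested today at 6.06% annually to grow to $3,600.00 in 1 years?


Formula: PV = FV / (1 + r)^n
Substituting: PV = $3,600.00 / (1 + 0.0606)^1
Discount factor: (1.0606)^1 = 1.0606
PV = $3,600.00 / 1.0606 = $3,394.31

$3,394.31


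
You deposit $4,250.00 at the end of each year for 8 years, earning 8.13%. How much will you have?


Formula: FV = PMT * ((1+r)^n - 1) / r
Growth factor: (1 + 0.0813)^8 = 1.868829
Numerator: 1.868829 - 1 = 0.868829
FV = $4,250.00 * 0.868829 / 0.0813 = $45,418.50

$45,418.50


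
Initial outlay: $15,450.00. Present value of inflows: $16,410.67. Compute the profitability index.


Formula: PI = PV(cash flows) / initial investment
Substituting: PI = $16,410.67 / $15,450.00
PI = 1.0622

1.0622


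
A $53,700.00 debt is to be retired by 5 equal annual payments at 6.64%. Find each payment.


Formula: PMT = PV * r / (1 - (1+r)^(-n))
Denominator: 1 - (1 + 0.0664)^(-5) = 0.274898
Numerator: $53,700.00 * 0.0664 = 3565.68
PMT = 3565.68 / 0.274898 = $12,970.94

$12,970.94


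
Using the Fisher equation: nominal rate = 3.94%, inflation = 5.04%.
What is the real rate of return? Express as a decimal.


Formula: (1 + r_real) = (1 + r_nom) / (1 + inflation)
Substituting: (1 + r_real) = 1.0394 / 1.0504
(1 + r_real) = 0.989528
r_real = 0.989528 - 1 = -0.010472

-0.010472


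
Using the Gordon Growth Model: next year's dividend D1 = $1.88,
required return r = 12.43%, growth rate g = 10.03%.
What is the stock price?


Formula: P = D1 / (r - g)
Spread: r - g = 0.1243 - 0.1003 = 0.024
Substituting: P = $1.88 / 0.024
P = $78.33

$78.33


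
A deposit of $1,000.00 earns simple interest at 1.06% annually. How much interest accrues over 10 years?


Formula: I = P * r * t
Substituting: I = $1,000.00 * 0.0106 * 10
Step: I = $1,000.00 * 0.106
I = $106.00

$106.00


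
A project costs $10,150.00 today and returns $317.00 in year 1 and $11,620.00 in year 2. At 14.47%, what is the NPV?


Formula: NPV = C0 + C1/(1+r) + C2/(1+r)^2
Discount C1: $317.00 / (1 + 0.1447) = $276.93
Discount C2: $11,620.00 / (1 + 0.1447)^2 = $8,867.94
NPV = -$10,150.00 + $276.93 + $8,867.94 = -$1,005.13

-$1,005.13


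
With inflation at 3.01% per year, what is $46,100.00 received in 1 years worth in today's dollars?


Formula: Real value = nominal / (1 + inflation)^years
Price level: (1 + 0.0301)^1 = 1.0301
Real value = $46,100.00 / 1.0301 = $44,752.94

$44,752.94


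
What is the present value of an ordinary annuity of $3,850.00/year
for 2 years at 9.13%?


Formula: PV = PMT * (1 - (1+r)^(-n)) / r
Discount factor: (1 + 0.0913)^(-2) = 0.839676
Bracket: 1 - 0.839676 = 0.160324
PV = $3,850.00 * 0.160324 / 0.0913 = $6,760.65

$6,760.65


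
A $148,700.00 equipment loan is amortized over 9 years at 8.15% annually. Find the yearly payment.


Formula: PMT = PV * r / (1 - (1+r)^(-n))
Denominator: 1 - (1 + 0.0815)^(-9) = 0.505961
Numerator: $148,700.00 * 0.0815 = 12119.05
PMT = 12119.05 / 0.505961 = $23,952.54

$23,952.54


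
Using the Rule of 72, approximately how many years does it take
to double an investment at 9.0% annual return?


Formula: Years ≈ 72 / r
Substituting: Years ≈ 72 / 9.0
Years ≈ 8.0

8.0 years


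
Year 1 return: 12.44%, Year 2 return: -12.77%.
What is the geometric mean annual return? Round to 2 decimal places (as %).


Formula: Geometric mean = ((1+r1)*(1+r2))^(1/2) - 1
Product: (1 + 0.1244) * (1 + -0.1277) = 1.1244 * 0.8723 = 0.980814
Square root: 0.980814^0.5 = 0.990361
Geometric mean = 0.990361 - 1 = -0.009639
As percentage: -0.96%

-0.96%


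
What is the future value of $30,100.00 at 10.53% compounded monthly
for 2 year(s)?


Formula: FV = P * (1 + r/m)^(m*t)
Period rate: r/m = 0.1053 / 12 = 0.008775
Total periods: m*t = 12 * 2 = 24
Growth factor: (1 + 0.008775)^24 = 1.233285
FV = $30,100.00 * 1.233285 = $37,121.88

$37,121.88


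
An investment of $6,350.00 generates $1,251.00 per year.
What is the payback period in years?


Formula: Payback = investment / annual cash flow
Substituting: Payback = $6,350.00 / $1,251.00
Payback = 5.0759 years

5.0759 years


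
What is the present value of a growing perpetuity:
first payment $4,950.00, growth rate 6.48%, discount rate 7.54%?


Formula: PV = C / (r - g)
Spread: r - g = 0.0754 - 0.0648 = 0.0106
Substituting: PV = $4,950.00 / 0.0106
PV = $466,981.13

$466,981.13


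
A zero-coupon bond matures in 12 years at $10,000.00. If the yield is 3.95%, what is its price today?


Formula: Price = FV / (1 + r)^n
Substituting: Price = $10,000.00 / (1 + 0.0395)^12
Discount factor: (1.0395)^12 = 1.59182
Price = $10,000.00 / 1.59182 = $6,282.12

$6,282.12


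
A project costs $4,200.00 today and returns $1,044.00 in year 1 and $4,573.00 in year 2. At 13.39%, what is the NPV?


Formula: NPV = C0 + C1/(1+r) + C2/(1+r)^2
Discount C1: $1,044.00 / (1 + 0.1339) = $920.72
Discount C2: $4,573.00 / (1 + 0.1339)^2 = $3,556.74
NPV = -$4,200.00 + $920.72 + $3,556.74 = $277.45

$277.45


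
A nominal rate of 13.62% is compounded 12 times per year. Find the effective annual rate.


Formula: EAR = (1 + r/m)^m - 1
Period rate: r/m = 0.1362 / 12 = 0.01135
Compounding: (1 + 0.01135)^12 = 1.145032
EAR = 1.145032 - 1 = 0.145032

0.145032


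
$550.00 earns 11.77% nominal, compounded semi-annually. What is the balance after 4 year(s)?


Formula: FV = P * (1 + r/m)^(m*t)
Period rate: r/m = 0.1177 / 2 = 0.05885
Total periods: m*t = 2 * 4 = 8
Growth factor: (1 + 0.05885)^8 = 1.580067
FV = $550.00 * 1.580067 = $869.04

$869.04


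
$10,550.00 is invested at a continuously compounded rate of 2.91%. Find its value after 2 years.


Formula: FV = P * e^(r*t)
Exponent: r*t = 0.0291 * 2 = 0.0582
e^(0.0582) = 1.059927
FV = $10,550.00 * 1.059927 = $11,182.23

$11,182.23


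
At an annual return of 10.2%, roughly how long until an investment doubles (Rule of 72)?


Formula: Years ≈ 72 / r
Substituting: Years ≈ 72 / 10.2
Years ≈ 7.1

7.1 years


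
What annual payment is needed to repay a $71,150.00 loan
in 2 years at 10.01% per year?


Formula: PMT = PV * r / (1 - (1+r)^(-n))
Denominator: 1 - (1 + 0.1001)^(-2) = 0.173704
Numerator: $71,150.00 * 0.1001 = 7122.115
PMT = 7122.115 / 0.173704 = $41,001.45

$41,001.45


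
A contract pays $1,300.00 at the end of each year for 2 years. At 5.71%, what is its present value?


Formula: PV = PMT * (1 - (1+r)^(-n)) / r
Discount factor: (1 + 0.0571)^(-2) = 0.894886
Bracket: 1 - 0.894886 = 0.105114
PV = $1,300.00 * 0.105114 / 0.0571 = $2,393.13

$2,393.13


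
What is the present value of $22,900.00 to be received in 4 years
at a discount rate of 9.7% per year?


Formula: PV = FV / (1 + r)^n
Substituting: PV = $22,900.00 / (1 + 0.097)^4
Discount factor: (1.097)^4 = 1.448193
PV = $22,900.00 / 1.448193 = $15,812.81

$15,812.81


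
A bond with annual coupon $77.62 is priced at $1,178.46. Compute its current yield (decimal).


Formula: Current yield = annual coupon / price
Substituting: CY = $77.62 / $1,178.46
CY = 0.065866

0.065866


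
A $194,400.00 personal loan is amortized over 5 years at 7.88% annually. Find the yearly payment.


Formula: PMT = PV * r / (1 - (1+r)^(-n))
Denominator: 1 - (1 + 0.0788)^(-5) = 0.315623
Numerator: $194,400.00 * 0.0788 = 15318.72
PMT = 15318.72 / 0.315623 = $48,534.84

$48,534.84


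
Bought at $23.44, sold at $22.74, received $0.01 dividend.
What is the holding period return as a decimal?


Formula: HPR = (P1 - P0 + D) / P0
Gain: $22.74 - $23.44 + $0.01 = -$0.69
HPR = -$0.69 / $23.44 = -0.0294

-0.0294


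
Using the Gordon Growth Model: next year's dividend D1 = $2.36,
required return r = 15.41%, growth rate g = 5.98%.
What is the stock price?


Formula: P = D1 / (r - g)
Spread: r - g = 0.1541 - 0.0598 = 0.0943
Substituting: P = $2.36 / 0.0943
P = $25.03

$25.03


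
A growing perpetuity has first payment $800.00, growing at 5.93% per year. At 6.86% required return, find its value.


Formula: PV = C / (r - g)
Spread: r - g = 0.0686 - 0.0593 = 0.0093
Substituting: PV = $800.00 / 0.0093
PV = $86,021.51

$86,021.51


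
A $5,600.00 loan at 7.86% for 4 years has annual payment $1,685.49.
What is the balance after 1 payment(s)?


Formula: Balance = PV*(1+r)^k - PMT*((1+r)^k - 1)/r
Growth: (1 + 0.0786)^1 = 1.0786
Accumulated factor: ((1+r)^k - 1)/r = 1.0
Balance = $5,600.00 * 1.0786 - $1,685.49 * 1.0
Balance = $4,354.67

$4,354.67


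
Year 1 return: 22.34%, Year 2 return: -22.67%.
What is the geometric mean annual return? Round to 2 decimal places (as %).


Formula: Geometric mean = ((1+r1)*(1+r2))^(1/2) - 1
Product: (1 + 0.2234) * (1 + -0.2267) = 1.2234 * 0.7733 = 0.946055
Square root: 0.946055^0.5 = 0.972654
Geometric mean = 0.972654 - 1 = -0.027346
As percentage: -2.73%

-2.73%


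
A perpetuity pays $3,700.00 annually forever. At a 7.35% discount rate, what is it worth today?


Formula: PV = C / r
Substituting: PV = $3,700.00 / 0.0735
PV = $50,340.14

$50,340.14


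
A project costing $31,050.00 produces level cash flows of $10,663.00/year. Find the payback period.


Formula: Payback = investment / annual cash flow
Substituting: Payback = $31,050.00 / $10,663.00
Payback = 2.9119 years

2.9119 years


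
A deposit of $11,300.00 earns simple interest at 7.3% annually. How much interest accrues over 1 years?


Formula: I = P * r * t
Substituting: I = $11,300.00 * 0.073 * 1
Step: I = $11,300.00 * 0.073
I = $824.90

$824.90


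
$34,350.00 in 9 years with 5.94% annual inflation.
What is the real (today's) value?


Formula: Real value = nominal / (1 + inflation)^years
Price level: (1 + 0.0594)^9 = 1.680892
Real value = $34,350.00 / 1.680892 = $20,435.58

$20,435.58


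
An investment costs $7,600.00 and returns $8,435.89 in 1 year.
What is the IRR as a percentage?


Formula: IRR = C1/C0 - 1
Substituting: IRR = $8,435.89 / $7,600.00 - 1
Ratio: 1.109986 - 1 = 0.109986
IRR = 10.9986%

10.9986%


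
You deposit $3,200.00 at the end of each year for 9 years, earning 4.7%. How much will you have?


Formula: FV = PMT * ((1+r)^n - 1) / r
Growth factor: (1 + 0.047)^9 = 1.51189
Numerator: 1.51189 - 1 = 0.51189
FV = $3,200.00 * 0.51189 / 0.047 = $34,852.07

$34,852.07


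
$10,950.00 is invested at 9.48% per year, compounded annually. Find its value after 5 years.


Formula: FV = P * (1 + r)^n
Substituting: FV = $10,950.00 * (1 + 0.0948)^5
Growth factor: (1.0948)^5 = 1.572802
FV = $10,950.00 * 1.572802 = $17,222.18

$17,222.18


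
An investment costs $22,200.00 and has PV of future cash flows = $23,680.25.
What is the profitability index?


Formula: PI = PV(cash flows) / initial investment
Substituting: PI = $23,680.25 / $22,200.00
PI = 1.0667

1.0667


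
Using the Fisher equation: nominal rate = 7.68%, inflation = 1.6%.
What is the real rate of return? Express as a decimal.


Formula: (1 + r_real) = (1 + r_nom) / (1 + inflation)
Substituting: (1 + r_real) = 1.0768 / 1.016
(1 + r_real) = 1.059843
r_real = 1.059843 - 1 = 0.059843

0.059843


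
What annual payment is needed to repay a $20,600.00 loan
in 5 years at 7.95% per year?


Formula: PMT = PV * r / (1 - (1+r)^(-n))
Denominator: 1 - (1 + 0.0795)^(-5) = 0.317839
Numerator: $20,600.00 * 0.0795 = 1637.7
PMT = 1637.7 / 0.317839 = $5,152.61

$5,152.61


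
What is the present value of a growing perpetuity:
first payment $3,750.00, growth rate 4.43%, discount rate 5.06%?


Formula: PV = C / (r - g)
Spread: r - g = 0.0506 - 0.0443 = 0.0063
Substituting: PV = $3,750.00 / 0.0063
PV = $595,238.10

$595,238.10


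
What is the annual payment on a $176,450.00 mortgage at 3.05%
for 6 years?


Formula: PMT = PV * r / (1 - (1+r)^(-n))
Denominator: 1 - (1 + 0.0305)^(-6) = 0.164951
Numerator: $176,450.00 * 0.0305 = 5381.725
PMT = 5381.725 / 0.164951 = $32,626.23

$32,626.23


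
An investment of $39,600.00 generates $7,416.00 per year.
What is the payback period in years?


Formula: Payback = investment / annual cash flow
Substituting: Payback = $39,600.00 / $7,416.00
Payback = 5.3398 years

5.3398 years


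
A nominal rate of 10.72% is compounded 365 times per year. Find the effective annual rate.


Formula: EAR = (1 + r/m)^m - 1
Period rate: r/m = 0.1072 / 365 = 0.000294
Compounding: (1 + 0.000294)^365 = 1.113139
EAR = 1.113139 - 1 = 0.113139

0.113139


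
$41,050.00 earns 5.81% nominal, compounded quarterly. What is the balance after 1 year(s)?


Formula: FV = P * (1 + r/m)^(m*t)
Period rate: r/m = 0.0581 / 4 = 0.014525
Total periods: m*t = 4 * 1 = 4
Growth factor: (1 + 0.014525)^4 = 1.059378
FV = $41,050.00 * 1.059378 = $43,487.47

$43,487.47


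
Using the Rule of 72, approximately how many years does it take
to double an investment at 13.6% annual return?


Formula: Years ≈ 72 / r
Substituting: Years ≈ 72 / 13.6
Years ≈ 5.3

5.3 years


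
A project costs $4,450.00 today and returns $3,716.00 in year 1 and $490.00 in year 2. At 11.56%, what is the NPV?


Formula: NPV = C0 + C1/(1+r) + C2/(1+r)^2
Discount C1: $3,716.00 / (1 + 0.1156) = $3,330.94
Discount C2: $490.00 / (1 + 0.1156)^2 = $393.71
NPV = -$4,450.00 + $3,330.94 + $393.71 = -$725.34

-$725.34


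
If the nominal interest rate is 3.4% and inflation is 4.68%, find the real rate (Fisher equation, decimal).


Formula: (1 + r_real) = (1 + r_nom) / (1 + inflation)
Substituting: (1 + r_real) = 1.034 / 1.0468
(1 + r_real) = 0.987772
r_real = 0.987772 - 1 = -0.012228

-0.012228


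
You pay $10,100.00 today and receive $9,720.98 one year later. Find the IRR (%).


Formula: IRR = C1/C0 - 1
Substituting: IRR = $9,720.98 / $10,100.00 - 1
Ratio: 0.962473 - 1 = -0.037527
IRR = -3.7527%

-3.7527%


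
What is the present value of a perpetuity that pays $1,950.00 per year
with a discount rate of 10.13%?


Formula: PV = C / r
Substituting: PV = $1,950.00 / 0.1013
PV = $19,249.75

$19,249.75


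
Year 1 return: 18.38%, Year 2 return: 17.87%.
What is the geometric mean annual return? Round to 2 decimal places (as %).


Formula: Geometric mean = ((1+r1)*(1+r2))^(1/2) - 1
Product: (1 + 0.1838) * (1 + 0.1787) = 1.1838 * 1.1787 = 1.395345
Square root: 1.395345^0.5 = 1.181247
Geometric mean = 1.181247 - 1 = 0.181247
As percentage: 18.12%

18.12%


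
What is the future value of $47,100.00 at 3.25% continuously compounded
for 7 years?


Formula: FV = P * e^(r*t)
Exponent: r*t = 0.0325 * 7 = 0.2275
e^(0.2275) = 1.255457
FV = $47,100.00 * 1.255457 = $59,132.05

$59,132.05


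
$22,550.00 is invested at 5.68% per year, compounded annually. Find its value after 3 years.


Formula: FV = P * (1 + r)^n
Substituting: FV = $22,550.00 * (1 + 0.0568)^3
Growth factor: (1.0568)^3 = 1.180262
FV = $22,550.00 * 1.180262 = $26,614.91

$26,614.91


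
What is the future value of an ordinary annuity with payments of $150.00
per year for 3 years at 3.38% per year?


Formula: FV = PMT * ((1+r)^n - 1) / r
Growth factor: (1 + 0.0338)^3 = 1.104866
Numerator: 1.104866 - 1 = 0.104866
FV = $150.00 * 0.104866 / 0.0338 = $465.38

$465.38


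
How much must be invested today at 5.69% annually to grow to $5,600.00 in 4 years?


Formula: PV = FV / (1 + r)^n
Substituting: PV = $5,600.00 / (1 + 0.0569)^4
Discount factor: (1.0569)^4 = 1.247773
PV = $5,600.00 / 1.247773 = $4,488.00

$4,488.00


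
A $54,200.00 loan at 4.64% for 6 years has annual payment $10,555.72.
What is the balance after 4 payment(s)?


Formula: Balance = PV*(1+r)^k - PMT*((1+r)^k - 1)/r
Growth: (1 + 0.0464)^4 = 1.198922
Accumulated factor: ((1+r)^k - 1)/r = 4.287112
Balance = $54,200.00 * 1.198922 - $10,555.72 * 4.287112
Balance = $19,728.02

$19,728.02


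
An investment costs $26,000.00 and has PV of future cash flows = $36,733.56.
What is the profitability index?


Formula: PI = PV(cash flows) / initial investment
Substituting: PI = $36,733.56 / $26,000.00
PI = 1.4128

1.4128


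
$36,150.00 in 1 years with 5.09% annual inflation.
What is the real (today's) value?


Formula: Real value = nominal / (1 + inflation)^years
Price level: (1 + 0.0509)^1 = 1.0509
Real value = $36,150.00 / 1.0509 = $34,399.09

$34,399.09


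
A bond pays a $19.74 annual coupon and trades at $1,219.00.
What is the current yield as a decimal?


Formula: Current yield = annual coupon / price
Substituting: CY = $19.74 / $1,219.00
CY = 0.016194

0.016194


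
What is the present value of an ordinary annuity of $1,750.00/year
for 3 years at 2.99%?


Formula: PV = PMT * (1 - (1+r)^(-n)) / r
Discount factor: (1 + 0.0299)^(-3) = 0.915408
Bracket: 1 - 0.915408 = 0.084592
PV = $1,750.00 * 0.084592 / 0.0299 = $4,951.02

$4,951.02


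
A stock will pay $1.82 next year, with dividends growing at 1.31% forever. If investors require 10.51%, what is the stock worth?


Formula: P = D1 / (r - g)
Spread: r - g = 0.1051 - 0.0131 = 0.092
Substituting: P = $1.82 / 0.092
P = $19.78

$19.78


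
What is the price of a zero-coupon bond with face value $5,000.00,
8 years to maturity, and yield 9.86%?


Formula: Price = FV / (1 + r)^n
Substituting: Price = $5,000.00 / (1 + 0.0986)^8
Discount factor: (1.0986)^8 = 2.12186
Price = $5,000.00 / 2.12186 = $2,356.42

$2,356.42


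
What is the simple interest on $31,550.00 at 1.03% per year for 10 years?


Formula: I = P * r * t
Substituting: I = $31,550.00 * 0.0103 * 10
Step: I = $31,550.00 * 0.103
I = $3,249.65

$3,249.65


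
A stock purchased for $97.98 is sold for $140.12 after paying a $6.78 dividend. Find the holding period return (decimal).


Formula: HPR = (P1 - P0 + D) / P0
Gain: $140.12 - $97.98 + $6.78 = $48.92
HPR = $48.92 / $97.98 = 0.4993

0.4993


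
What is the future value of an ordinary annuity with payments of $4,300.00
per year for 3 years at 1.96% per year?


Formula: FV = PMT * ((1+r)^n - 1) / r
Growth factor: (1 + 0.0196)^3 = 1.05996
Numerator: 1.05996 - 1 = 0.05996
FV = $4,300.00 * 0.05996 / 0.0196 = $13,154.49

$13,154.49


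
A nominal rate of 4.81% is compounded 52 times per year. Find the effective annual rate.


Formula: EAR = (1 + r/m)^m - 1
Period rate: r/m = 0.0481 / 52 = 0.000925
Compounding: (1 + 0.000925)^52 = 1.049252
EAR = 1.049252 - 1 = 0.049252

0.049252


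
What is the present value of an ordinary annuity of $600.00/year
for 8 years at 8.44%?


Formula: PV = PMT * (1 - (1+r)^(-n)) / r
Discount factor: (1 + 0.0844)^(-8) = 0.522979
Bracket: 1 - 0.522979 = 0.477021
PV = $600.00 * 0.477021 / 0.0844 = $3,391.15

$3,391.15


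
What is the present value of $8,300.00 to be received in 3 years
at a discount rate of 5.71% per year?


Formula: PV = FV / (1 + r)^n
Substituting: PV = $8,300.00 / (1 + 0.0571)^3
Discount factor: (1.0571)^3 = 1.181267
PV = $8,300.00 / 1.181267 = $7,026.35

$7,026.35


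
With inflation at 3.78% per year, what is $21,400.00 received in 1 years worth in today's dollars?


Formula: Real value = nominal / (1 + inflation)^years
Price level: (1 + 0.0378)^1 = 1.0378
Real value = $21,400.00 / 1.0378 = $20,620.54

$20,620.54


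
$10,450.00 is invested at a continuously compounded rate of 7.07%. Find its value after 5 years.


Formula: FV = P * e^(r*t)
Exponent: r*t = 0.0707 * 5 = 0.3535
e^(0.3535) = 1.424043
FV = $10,450.00 * 1.424043 = $14,881.25

$14,881.25


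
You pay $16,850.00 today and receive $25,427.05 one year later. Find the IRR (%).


Formula: IRR = C1/C0 - 1
Substituting: IRR = $25,427.05 / $16,850.00 - 1
Ratio: 1.509024 - 1 = 0.509024
IRR = 50.9024%

50.9024%


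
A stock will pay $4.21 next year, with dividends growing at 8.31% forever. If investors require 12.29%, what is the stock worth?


Formula: P = D1 / (r - g)
Spread: r - g = 0.1229 - 0.0831 = 0.0398
Substituting: P = $4.21 / 0.0398
P = $105.78

$105.78
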